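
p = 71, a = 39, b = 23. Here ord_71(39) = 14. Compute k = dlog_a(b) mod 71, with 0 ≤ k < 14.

11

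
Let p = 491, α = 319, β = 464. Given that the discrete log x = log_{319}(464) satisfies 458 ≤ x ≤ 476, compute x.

465

Compute 319^458 mod 491 = 210, then multiply by 319 repeatedly:
  319^458=210  319^459=214  319^460=17  319^461=22  319^462=144
  319^463=273  319^464=180  319^465=464
Found 464 at exponent 465.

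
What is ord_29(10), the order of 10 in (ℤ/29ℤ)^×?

The order of 10 must divide p − 1 = 28 = 2^2 · 7.
Divisors: 1, 2, 4, 7, 14, 28.
Check each in increasing order: 10^1 ≡ 10;  10^2 ≡ 13;  10^4 ≡ 24;  10^7 ≡ 17;  10^14 ≡ 28;  10^28 ≡ 1.
Smallest exponent giving 1 is 28.

28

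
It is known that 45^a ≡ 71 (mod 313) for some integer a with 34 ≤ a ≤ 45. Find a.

42

Compute 45^34 mod 313 = 107, then multiply by 45 repeatedly:
  45^34=107  45^35=120  45^36=79  45^37=112  45^38=32
  45^39=188  45^40=9  45^41=92  45^42=71
Found 71 at exponent 42.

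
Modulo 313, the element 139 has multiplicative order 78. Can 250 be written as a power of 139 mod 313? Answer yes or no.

250 ∈ ⟨139⟩ iff 250^78 ≡ 1 (mod 313), since |⟨139⟩| = 78.
250^78 mod 313 = 288.
Since 288 ≠ 1, 250 does not lie in the subgroup.

no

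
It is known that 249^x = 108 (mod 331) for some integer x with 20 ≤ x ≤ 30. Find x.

25

Compute 249^20 mod 331 = 308, then multiply by 249 repeatedly:
  249^20=308  249^21=231  249^22=256  249^23=192  249^24=144
  249^25=108
Found 108 at exponent 25.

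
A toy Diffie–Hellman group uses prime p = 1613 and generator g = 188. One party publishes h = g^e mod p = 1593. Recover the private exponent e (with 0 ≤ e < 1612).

Baby-step giant-step with m = ceil(sqrt(1612)) = 41.
Baby table (188^j mod 1613 for j=0..40):
  0:1  1:188  2:1471  3:725  4:808  5:282  6:1400  7:281
  8:1212  9:423  10:487  11:1228  12:205  13:1441  14:1537  15:229
  16:1114  17:1355  18:1499  19:1150  20:58  21:1226  22:1442  23:112
  24:87  25:226  26:550  27:168  28:937  29:339  30:825  31:252
  32:599  33:1315  34:431  35:378  36:92  37:1166  38:1453  39:567
  40:138
Giant step factor: 188^(-41) ≡ 510 (mod 1613).
Scan 1593·510^i mod 1613 for i = 0, 1, …:
  i=0: 1593   i=1: 1091   i=2: 1538   i=3: 462
  i=4: 122   i=5: 926   i=6: 1264   i=7: 1053
  i=8: 1514   i=9: 1126     …   i=27: 502
  i=28: 1166
Match at i=28, j=37: e = 28·41 + 37 = 1185.

1185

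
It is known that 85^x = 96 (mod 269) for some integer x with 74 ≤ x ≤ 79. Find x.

74

Compute 85^74 mod 269 = 96, then multiply by 85 repeatedly:
  85^74=96
Found 96 at exponent 74.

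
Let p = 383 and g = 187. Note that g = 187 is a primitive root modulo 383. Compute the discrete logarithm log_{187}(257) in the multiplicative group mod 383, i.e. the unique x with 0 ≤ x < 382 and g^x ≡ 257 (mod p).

237

Baby-step giant-step with m = ceil(sqrt(382)) = 20.
Baby table (187^j mod 383 for j=0..19):
  0:1  1:187  2:116  3:244  4:51  5:345  6:171  7:188
  8:303  9:360  10:295  11:13  12:133  13:359  14:108  15:280
  16:272  17:308  18:146  19:109
Giant step factor: 187^(-20) ≡ 114 (mod 383).
Scan 257·114^i mod 383 for i = 0, 1, …:
  i=0: 257   i=1: 190   i=2: 212   i=3: 39
  i=4: 233   i=5: 135   i=6: 70   i=7: 320
  i=8: 95   i=9: 106   i=10: 211   i=11: 308
Match at i=11, j=17: x = 11·20 + 17 = 237.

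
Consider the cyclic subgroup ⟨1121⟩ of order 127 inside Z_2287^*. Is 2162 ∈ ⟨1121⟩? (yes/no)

yes

2162 ∈ ⟨1121⟩ iff 2162^127 ≡ 1 (mod 2287), since |⟨1121⟩| = 127.
2162^127 mod 2287 = 1.
Since 1 = 1, 2162 lies in the subgroup.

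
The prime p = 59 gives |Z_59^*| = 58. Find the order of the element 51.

The order of 51 must divide p − 1 = 58 = 2 · 29.
Divisors: 1, 2, 29, 58.
Check each in increasing order: 51^1 ≡ 51;  51^2 ≡ 5;  51^29 ≡ 1.
Smallest exponent giving 1 is 29.

29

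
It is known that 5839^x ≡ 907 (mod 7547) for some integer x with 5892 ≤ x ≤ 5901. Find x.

5893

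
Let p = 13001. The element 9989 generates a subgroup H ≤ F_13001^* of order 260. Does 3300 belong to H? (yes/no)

3300 ∈ ⟨9989⟩ iff 3300^260 ≡ 1 (mod 13001), since |⟨9989⟩| = 260.
3300^260 mod 13001 = 12361.
Since 12361 ≠ 1, 3300 does not lie in the subgroup.

no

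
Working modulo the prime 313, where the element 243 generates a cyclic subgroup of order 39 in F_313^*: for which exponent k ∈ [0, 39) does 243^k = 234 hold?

30

Successive powers of 243 modulo 313:
  243^0=1  243^1=243  243^2=205  243^3=48  243^4=83  243^5=137
  243^6=113  243^7=228  243^8=3  243^9=103  243^10=302  243^11=144
  243^12=249  243^13=98  243^14=26  243^15=58  243^16=9  243^17=309
  243^18=280  243^19=119  243^20=121  243^21=294  243^22=78  243^23=174
  243^24=27  243^25=301  243^26=214  243^27=44  243^28=50  243^29=256
  243^30=234
So 243^30 ≡ 234 (mod 313), giving k = 30.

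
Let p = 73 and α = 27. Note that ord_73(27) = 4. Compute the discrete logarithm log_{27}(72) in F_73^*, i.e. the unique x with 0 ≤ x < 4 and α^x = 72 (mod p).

2

Successive powers of 27 modulo 73:
  27^0=1  27^1=27  27^2=72
So 27^2 ≡ 72 (mod 73), giving x = 2.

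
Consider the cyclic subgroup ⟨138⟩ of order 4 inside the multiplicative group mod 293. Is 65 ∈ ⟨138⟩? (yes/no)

no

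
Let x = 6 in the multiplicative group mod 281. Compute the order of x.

The order of 6 must divide p − 1 = 280 = 2^3 · 5 · 7.
Divisors: 1, 2, 4, 5, 7, 8, 10, 14, 20, 28, 35, 40, 56, 70, 140, 280.
Check each in increasing order: 6^1 ≡ 6;  6^2 ≡ 36;  6^4 ≡ 172;  6^5 ≡ 189;  6^7 ≡ 60;  6^8 ≡ 79;  6^10 ≡ 34;  6^14 ≡ 228;  6^20 ≡ 32;  6^28 ≡ 280;  6^35 ≡ 221;  6^40 ≡ 181;  6^56 ≡ 1.
Smallest exponent giving 1 is 56.

56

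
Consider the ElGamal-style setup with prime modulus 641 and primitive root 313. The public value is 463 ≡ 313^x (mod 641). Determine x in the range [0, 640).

168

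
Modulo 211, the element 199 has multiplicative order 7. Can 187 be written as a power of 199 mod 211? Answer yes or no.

⟨199⟩ has order 7; its elements mod 211 are {1, 58, 123, 144, 148, 171, 199}.
187 is not in this set.

no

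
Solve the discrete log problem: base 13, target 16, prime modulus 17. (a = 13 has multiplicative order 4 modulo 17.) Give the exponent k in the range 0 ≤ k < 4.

Successive powers of 13 modulo 17:
  13^0=1  13^1=13  13^2=16
So 13^2 ≡ 16 (mod 17), giving k = 2.

2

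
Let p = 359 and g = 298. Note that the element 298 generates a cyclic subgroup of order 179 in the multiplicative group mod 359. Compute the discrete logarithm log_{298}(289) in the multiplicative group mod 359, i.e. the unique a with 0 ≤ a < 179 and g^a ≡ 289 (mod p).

Baby-step giant-step with m = ceil(sqrt(179)) = 14.
Baby table (298^j mod 359 for j=0..13):
  0:1  1:298  2:131  3:266  4:288  5:23  6:33  7:141
  8:15  9:162  10:170  11:41  12:12  13:345
Giant step factor: 298^(-14) ≡ 66 (mod 359).
Scan 289·66^i mod 359 for i = 0, 1, …:
  i=0: 289   i=1: 47   i=2: 230   i=3: 102
  i=4: 270   i=5: 229   i=6: 36   i=7: 222
  i=8: 292   i=9: 245   i=10: 15
Match at i=10, j=8: a = 10·14 + 8 = 148.

148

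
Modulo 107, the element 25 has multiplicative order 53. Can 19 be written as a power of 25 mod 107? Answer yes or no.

19 ∈ ⟨25⟩ iff 19^53 ≡ 1 (mod 107), since |⟨25⟩| = 53.
19^53 mod 107 = 1.
Since 1 = 1, 19 lies in the subgroup.

yes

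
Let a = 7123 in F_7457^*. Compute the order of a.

The order of 7123 must divide p − 1 = 7456 = 2^5 · 233.
Divisors: 1, 2, 4, 8, 16, 32, 233, 466, 932, 1864, 3728, 7456.
Check each in increasing order: 7123^1 ≡ 7123;  7123^2 ≡ 7158;  7123^4 ≡ 7374;  7123^8 ≡ 6889;  7123^16 ≡ 1973;  7123^32 ≡ 175;  7123^233 ≡ 5721;  7123^466 ≡ 1068;  7123^932 ≡ 7160;  7123^1864 ≡ 6182;  7123^3728 ≡ 7456;  7123^7456 ≡ 1.
Smallest exponent giving 1 is 7456.

7456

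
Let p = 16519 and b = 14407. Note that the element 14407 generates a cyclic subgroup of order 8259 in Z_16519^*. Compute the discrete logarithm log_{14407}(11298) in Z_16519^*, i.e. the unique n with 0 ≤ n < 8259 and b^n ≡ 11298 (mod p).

1593

Baby-step giant-step with m = ceil(sqrt(8259)) = 91.
Baby table (14407^j mod 16519 for j=0..90):
  0:1  1:14407  2:414  3:1139  4:6206  5:9014  6:8839  7:15021
  8:8647  9:7550  10:11754  11:3609  12:9570  13:7416  14:13939  15:14209
  16:5615  17:1762  18:11950  19:2632  20:8119  21:15913  22:7909  23:13420
  24:3564  25:5496  26:5305  27:12241  28:15762  29:12960  30:463  31:13284
  32:9973  33:15268  34:15591  35:10694  36:12264  37:224  38:5963  39:10141
  40:7351  41:2548  42:3818  43:14175  44:11347  45:4205  46:6262  47:6375
  48:15504  49:12729  50:9284  51:245  52:11168  53:2316  54:14751  55:722
  56:11403  57:1566  58:12927  59:4083  60:16141  61:5424  62:8698  63:15471
  64:16349  65:12141  66:12215  67:4598  68:2196  69:3887  70:599  71:6875
  72:201  73:4982  74:619  75:14192  76:8481  77:11243  78:9106  79:12763
  80:3552  81:14321  82:337  83:15092  84:7366  85:3906  86:10028  87:14741
  88:5323  89:7263  90:6695
Giant step factor: 14407^(-91) ≡ 974 (mod 16519).
Scan 11298·974^i mod 16519 for i = 0, 1, …:
  i=0: 11298   i=1: 2598   i=2: 3045   i=3: 8929
  i=4: 7852   i=5: 16070   i=6: 8687   i=7: 3410
  i=8: 1021   i=9: 3314     …   i=16: 12048
  i=17: 6262
Match at i=17, j=46: n = 17·91 + 46 = 1593.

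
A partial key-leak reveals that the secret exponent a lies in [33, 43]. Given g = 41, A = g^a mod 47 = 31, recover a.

37

Compute 41^33 mod 47 = 29, then multiply by 41 repeatedly:
  41^33=29  41^34=14  41^35=10  41^36=34  41^37=31
Found 31 at exponent 37.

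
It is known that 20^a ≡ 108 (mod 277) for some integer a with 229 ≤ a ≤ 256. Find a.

234

Compute 20^229 mod 277 = 105, then multiply by 20 repeatedly:
  20^229=105  20^230=161  20^231=173  20^232=136  20^233=227
  20^234=108
Found 108 at exponent 234.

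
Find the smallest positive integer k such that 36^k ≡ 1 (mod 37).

2

The order of 36 must divide p − 1 = 36 = 2^2 · 3^2.
Divisors: 1, 2, 3, 4, 6, 9, 12, 18, 36.
Check each in increasing order: 36^1 ≡ 36;  36^2 ≡ 1.
Smallest exponent giving 1 is 2.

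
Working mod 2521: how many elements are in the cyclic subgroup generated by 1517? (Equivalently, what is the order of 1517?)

2520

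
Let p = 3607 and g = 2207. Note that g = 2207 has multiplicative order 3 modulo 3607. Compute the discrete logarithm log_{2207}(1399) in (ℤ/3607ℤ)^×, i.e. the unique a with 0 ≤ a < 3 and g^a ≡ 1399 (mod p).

Successive powers of 2207 modulo 3607:
  2207^0=1  2207^1=2207  2207^2=1399
So 2207^2 ≡ 1399 (mod 3607), giving a = 2.

2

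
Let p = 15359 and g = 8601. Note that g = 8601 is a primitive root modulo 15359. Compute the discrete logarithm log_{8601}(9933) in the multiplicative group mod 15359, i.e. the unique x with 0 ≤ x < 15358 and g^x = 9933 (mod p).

12506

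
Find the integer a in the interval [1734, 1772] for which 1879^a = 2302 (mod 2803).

1744

Compute 1879^1734 mod 2803 = 2453, then multiply by 1879 repeatedly:
  1879^1734=2453  1879^1735=1055  1879^1736=624  1879^1737=842  1879^1738=1226
  1879^1739=2391  1879^1740=2283  1879^1741=1167  1879^1742=847  1879^1743=2212
  1879^1744=2302
Found 2302 at exponent 1744.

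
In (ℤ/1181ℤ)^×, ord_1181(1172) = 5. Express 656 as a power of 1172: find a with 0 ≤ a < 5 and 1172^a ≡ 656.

4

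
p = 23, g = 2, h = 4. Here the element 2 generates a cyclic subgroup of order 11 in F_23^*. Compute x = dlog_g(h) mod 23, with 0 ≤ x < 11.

Successive powers of 2 modulo 23:
  2^0=1  2^1=2  2^2=4
So 2^2 ≡ 4 (mod 23), giving x = 2.

2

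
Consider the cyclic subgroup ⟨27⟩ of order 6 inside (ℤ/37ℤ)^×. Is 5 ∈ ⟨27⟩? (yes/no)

no

⟨27⟩ has order 6; its elements mod 37 are {1, 10, 11, 26, 27, 36}.
5 is not in this set.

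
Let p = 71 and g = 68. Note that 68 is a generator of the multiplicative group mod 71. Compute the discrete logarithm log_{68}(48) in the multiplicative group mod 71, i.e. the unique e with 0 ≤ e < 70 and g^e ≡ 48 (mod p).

10

Successive powers of 68 modulo 71:
  68^0=1  68^1=68  68^2=9  68^3=44  68^4=10  68^5=41
  68^6=19  68^7=14  68^8=29  68^9=55  68^10=48
So 68^10 ≡ 48 (mod 71), giving e = 10.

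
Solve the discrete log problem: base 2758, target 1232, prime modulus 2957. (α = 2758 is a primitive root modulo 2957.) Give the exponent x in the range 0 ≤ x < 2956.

Baby-step giant-step with m = ceil(sqrt(2956)) = 55.
Baby table (2758^j mod 2957 for j=0..54):
  0:1  1:2758  2:1160  3:2763  4:165  5:2649  6:2152  7:517
  8:612  9:2406  10:240  11:2509  12:442  13:752  14:1159  15:5
  16:1962  17:2843  18:1987  19:825  20:1417  21:1889  22:2585  23:103
  24:202  25:1200  26:717  27:2210  28:803  29:2838  30:25  31:939
  32:2387  33:1064  34:1168  35:1171  36:574  37:1097  38:515  39:1010
  40:86  41:628  42:2179  43:1058  44:2362  45:125  46:1738  47:107
  48:2363  49:2883  50:2898  51:2870  52:2528  53:2575  54:2093
Giant step factor: 2758^(-55) ≡ 2455 (mod 2957).
Scan 1232·2455^i mod 2957 for i = 0, 1, …:
  i=0: 1232   i=1: 2506   i=2: 1670   i=3: 1448
  i=4: 526   i=5: 2078   i=6: 665   i=7: 311
  i=8: 599   i=9: 916     …   i=17: 1031
  i=18: 2870
Match at i=18, j=51: x = 18·55 + 51 = 1041.

1041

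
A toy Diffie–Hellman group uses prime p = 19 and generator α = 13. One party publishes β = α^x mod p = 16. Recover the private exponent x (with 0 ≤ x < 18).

8

Successive powers of 13 modulo 19:
  13^0=1  13^1=13  13^2=17  13^3=12  13^4=4  13^5=14
  13^6=11  13^7=10  13^8=16
So 13^8 ≡ 16 (mod 19), giving x = 8.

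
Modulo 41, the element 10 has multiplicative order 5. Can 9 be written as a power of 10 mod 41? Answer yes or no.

no

9 ∈ ⟨10⟩ iff 9^5 ≡ 1 (mod 41), since |⟨10⟩| = 5.
9^5 mod 41 = 9.
Since 9 ≠ 1, 9 does not lie in the subgroup.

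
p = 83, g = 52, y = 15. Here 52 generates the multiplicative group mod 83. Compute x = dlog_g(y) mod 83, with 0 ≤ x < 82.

Baby-step giant-step with m = ceil(sqrt(82)) = 10.
Baby table (52^j mod 83 for j=0..9):
  0:1  1:52  2:48  3:6  4:63  5:39  6:36  7:46
  8:68  9:50
Giant step factor: 52^(-10) ≡ 40 (mod 83).
Scan 15·40^i mod 83 for i = 0, 1, …:
  i=0: 15   i=1: 19   i=2: 13   i=3: 22
  i=4: 50
Match at i=4, j=9: x = 4·10 + 9 = 49.

49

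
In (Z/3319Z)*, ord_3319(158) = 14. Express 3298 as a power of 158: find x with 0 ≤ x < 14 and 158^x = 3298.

Successive powers of 158 modulo 3319:
  158^0=1  158^1=158  158^2=1731  158^3=1340  158^4=2623  158^5=2878
  158^6=21  158^7=3318  158^8=3161  158^9=1588  158^10=1979  158^11=696
  158^12=441  158^13=3298
So 158^13 ≡ 3298 (mod 3319), giving x = 13.

13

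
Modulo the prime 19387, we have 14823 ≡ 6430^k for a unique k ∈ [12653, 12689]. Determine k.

12684

Compute 6430^12653 mod 19387 = 6597, then multiply by 6430 repeatedly:
  6430^12653=6597  6430^12654=19341  6430^12655=14412  6430^12656=18687  6430^12657=16171
  6430^12658=7049  6430^12659=17651  6430^12660=4432  6430^12661=18257  6430^12662=4225
  6430^12663=5563  6430^12664=1075  6430^12665=10478  6430^12666=3715  6430^12667=2666
  6430^12668=4272  6430^12669=16968  6430^12670=13591  6430^12671=12921  6430^12672=8735
  6430^12673=1911  6430^12674=15759  6430^12675=13908  6430^12676=15596  6430^12677=12716
  6430^12678=8901  6430^12679=3006  6430^12680=19128  6430^12681=1912  6430^12682=2802
  6430^12683=6337  6430^12684=14823
Found 14823 at exponent 12684.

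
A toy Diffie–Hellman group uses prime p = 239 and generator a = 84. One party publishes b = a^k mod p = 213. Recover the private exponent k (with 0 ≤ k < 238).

8

Baby-step giant-step with m = ceil(sqrt(238)) = 16.
Baby table (84^j mod 239 for j=0..15):
  0:1  1:84  2:125  3:223  4:90  5:151  6:17  7:233
  8:213  9:206  10:96  11:177  12:50  13:137  14:36  15:156
Giant step factor: 84^(-16) ≡ 204 (mod 239).
Scan 213·204^i mod 239 for i = 0, 1, …:
  i=0: 213
Match at i=0, j=8: k = 0·16 + 8 = 8.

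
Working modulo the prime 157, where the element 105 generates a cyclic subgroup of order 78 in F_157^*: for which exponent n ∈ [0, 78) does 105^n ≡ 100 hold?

Baby-step giant-step with m = ceil(sqrt(78)) = 9.
Baby table (105^j mod 157 for j=0..8):
  0:1  1:105  2:35  3:64  4:126  5:42  6:14  7:57
  8:19
Giant step factor: 105^(-9) ≡ 58 (mod 157).
Scan 100·58^i mod 157 for i = 0, 1, …:
  i=0: 100   i=1: 148   i=2: 106   i=3: 25
  i=4: 37   i=5: 105
Match at i=5, j=1: n = 5·9 + 1 = 46.

46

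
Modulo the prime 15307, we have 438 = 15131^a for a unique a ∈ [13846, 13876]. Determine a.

Compute 15131^13846 mod 15307 = 12602, then multiply by 15131 repeatedly:
  15131^13846=12602  15131^13847=1563  15131^13848=438
Found 438 at exponent 13848.

13848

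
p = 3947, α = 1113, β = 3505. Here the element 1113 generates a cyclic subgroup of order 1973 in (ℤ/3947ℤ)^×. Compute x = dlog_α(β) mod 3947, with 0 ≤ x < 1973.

1923

Baby-step giant-step with m = ceil(sqrt(1973)) = 45.
Baby table (1113^j mod 3947 for j=0..44):
  0:1  1:1113  2:3358  3:3592  4:3532  5:3851  6:3668  7:1286
  8:2504  9:370  10:1322  11:3102  12:2848  13:383  14:3  15:3339
  16:2180  17:2882  18:2702  19:3659  20:3110  21:3858  22:3565  23:1110
  24:19  25:1412  26:650  27:1149  28:9  29:2123  30:2593  31:752
  32:212  33:3083  34:1436  35:3680  36:2801  37:3330  38:57  39:289
  40:1950  41:3447  42:27  43:2422  44:3832
Giant step factor: 1113^(-45) ≡ 2962 (mod 3947).
Scan 3505·2962^i mod 3947 for i = 0, 1, …:
  i=0: 3505   i=1: 1200   i=2: 2100   i=3: 3675
  i=4: 3471   i=5: 3114   i=6: 3476   i=7: 2136
  i=8: 3738   i=9: 621     …   i=41: 634
  i=42: 3083
Match at i=42, j=33: x = 42·45 + 33 = 1923.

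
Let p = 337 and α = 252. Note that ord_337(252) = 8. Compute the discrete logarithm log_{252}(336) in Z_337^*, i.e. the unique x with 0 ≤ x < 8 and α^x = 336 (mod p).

Successive powers of 252 modulo 337:
  252^0=1  252^1=252  252^2=148  252^3=226  252^4=336
So 252^4 ≡ 336 (mod 337), giving x = 4.

4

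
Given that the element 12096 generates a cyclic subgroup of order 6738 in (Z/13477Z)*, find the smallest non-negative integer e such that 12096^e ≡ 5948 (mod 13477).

4276

Baby-step giant-step with m = ceil(sqrt(6738)) = 83.
Baby table (12096^j mod 13477 for j=0..82):
  0:1  1:12096  2:6904  3:7292  4:10544  5:7373  6:6499  7:563
  8:4163  9:5576  10:8388  11:6392  12:83  13:6670  14:6998  15:12248
  16:12624  17:5494  18:337  19:6298  20:8604  21:4590  22:8877  23:4933
  24:6889  25:1053  26:1323  27:5809  28:10063  29:11261  30:1017  31:10608
  32:13328  33:3614  34:9033  35:5129  36:5753  37:6537  38:1993  39:10452
  40:13132  41:4750  42:3549  43:4459  44:1110  45:3468  46:8504  47:7920
  48:5804  49:3491  50:3695  51:4988  52:11796  53:3417  54:11550  55:6218
  56:11268  57:4827  58:5028  59:10464  60:10037  61:6736  62:10191  63:9694
  64:8724  65:594  66:1783  67:3968  68:5331  69:9808  70:13014  71:5984
  72:10974  73:6531  74:10279  75:9459  76:9811  77:8871  78:13219  79:5896
  80:11209  81:5444  82:2002
Giant step factor: 12096^(-83) ≡ 12993 (mod 13477).
Scan 5948·12993^i mod 13477 for i = 0, 1, …:
  i=0: 5948   i=1: 5246   i=2: 8089   i=3: 6731
  i=4: 3630   i=5: 8567   i=6: 4488   i=7: 11082
  i=8: 158   i=9: 4390     …   i=50: 11992
  i=51: 4459
Match at i=51, j=43: e = 51·83 + 43 = 4276.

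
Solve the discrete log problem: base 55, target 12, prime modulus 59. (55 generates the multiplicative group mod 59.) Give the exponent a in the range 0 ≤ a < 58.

Successive powers of 55 modulo 59:
  55^0=1  55^1=55  55^2=16  55^3=54  55^4=20  55^5=38
  55^6=25  55^7=18  55^8=46  55^9=52  55^10=28  55^11=6
  55^12=35  55^13=37  55^14=29  55^15=2  55^16=51  55^17=32
  55^18=49  55^19=40  55^20=17  55^21=50  55^22=36  55^23=33
  55^24=45  55^25=56  55^26=12
So 55^26 ≡ 12 (mod 59), giving a = 26.

26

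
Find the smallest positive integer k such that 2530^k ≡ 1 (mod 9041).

The order of 2530 must divide p − 1 = 9040 = 2^4 · 5 · 113.
Divisors: 1, 2, 4, 5, 8, 10, 16, 20, 40, 80, 113, 226, 452, 565, 904, 1130, 1808, 2260, 4520, 9040.
Check each in increasing order: 2530^1 ≡ 2530;  2530^2 ≡ 8913;  2530^4 ≡ 7343;  2530^5 ≡ 7576;  2530^8 ≡ 8166;  2530^10 ≡ 3508;  2530^16 ≡ 6181;  2530^20 ≡ 1263;  2530^40 ≡ 3953;  2530^80 ≡ 3361;  2530^113 ≡ 7498;  2530^226 ≡ 3066;  2530^452 ≡ 6757;  2530^565 ≡ 7263;  2530^904 ≡ 9040;  2530^1130 ≡ 5975;  2530^1808 ≡ 1.
Smallest exponent giving 1 is 1808.

1808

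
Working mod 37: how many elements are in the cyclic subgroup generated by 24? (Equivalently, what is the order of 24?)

The order of 24 must divide p − 1 = 36 = 2^2 · 3^2.
Divisors: 1, 2, 3, 4, 6, 9, 12, 18, 36.
Check each in increasing order: 24^1 ≡ 24;  24^2 ≡ 21;  24^3 ≡ 23;  24^4 ≡ 34;  24^6 ≡ 11;  24^9 ≡ 31;  24^12 ≡ 10;  24^18 ≡ 36;  24^36 ≡ 1.
Smallest exponent giving 1 is 36.

36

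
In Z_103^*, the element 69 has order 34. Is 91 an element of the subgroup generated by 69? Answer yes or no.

no

91 ∈ ⟨69⟩ iff 91^34 ≡ 1 (mod 103), since |⟨69⟩| = 34.
91^34 mod 103 = 56.
Since 56 ≠ 1, 91 does not lie in the subgroup.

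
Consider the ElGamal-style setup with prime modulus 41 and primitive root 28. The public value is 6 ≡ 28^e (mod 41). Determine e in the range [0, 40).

11

Successive powers of 28 modulo 41:
  28^0=1  28^1=28  28^2=5  28^3=17  28^4=25  28^5=3
  28^6=2  28^7=15  28^8=10  28^9=34  28^10=9  28^11=6
So 28^11 ≡ 6 (mod 41), giving e = 11.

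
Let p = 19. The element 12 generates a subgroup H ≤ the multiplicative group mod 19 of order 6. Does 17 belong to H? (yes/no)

17 ∈ ⟨12⟩ iff 17^6 ≡ 1 (mod 19), since |⟨12⟩| = 6.
17^6 mod 19 = 7.
Since 7 ≠ 1, 17 does not lie in the subgroup.

no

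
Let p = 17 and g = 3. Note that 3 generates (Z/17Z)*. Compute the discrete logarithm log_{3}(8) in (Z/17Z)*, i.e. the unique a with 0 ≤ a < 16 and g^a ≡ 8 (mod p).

10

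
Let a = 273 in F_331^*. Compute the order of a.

The order of 273 must divide p − 1 = 330 = 2 · 3 · 5 · 11.
Divisors: 1, 2, 3, 5, 6, 10, 11, 15, 22, 30, 33, 55, 66, 110, 165, 330.
Check each in increasing order: 273^1 ≡ 273;  273^2 ≡ 54;  273^3 ≡ 178;  273^5 ≡ 13;  273^6 ≡ 239;  273^10 ≡ 169;  273^11 ≡ 128;  273^15 ≡ 211;  273^22 ≡ 165;  273^30 ≡ 167;  273^33 ≡ 267;  273^55 ≡ 32;  273^66 ≡ 124;  273^110 ≡ 31;  273^165 ≡ 330;  273^330 ≡ 1.
Smallest exponent giving 1 is 330.

330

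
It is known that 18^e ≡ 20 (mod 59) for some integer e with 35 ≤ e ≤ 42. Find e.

42

Compute 18^35 mod 59 = 37, then multiply by 18 repeatedly:
  18^35=37  18^36=17  18^37=11  18^38=21  18^39=24
  18^40=19  18^41=47  18^42=20
Found 20 at exponent 42.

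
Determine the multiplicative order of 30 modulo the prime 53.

The order of 30 must divide p − 1 = 52 = 2^2 · 13.
Divisors: 1, 2, 4, 13, 26, 52.
Check each in increasing order: 30^1 ≡ 30;  30^2 ≡ 52;  30^4 ≡ 1.
Smallest exponent giving 1 is 4.

4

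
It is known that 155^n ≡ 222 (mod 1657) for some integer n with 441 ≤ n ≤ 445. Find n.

Compute 155^441 mod 1657 = 651, then multiply by 155 repeatedly:
  155^441=651  155^442=1485  155^443=1509  155^444=258  155^445=222
Found 222 at exponent 445.

445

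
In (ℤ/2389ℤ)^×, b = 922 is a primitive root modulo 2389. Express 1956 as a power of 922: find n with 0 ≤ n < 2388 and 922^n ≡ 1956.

431

Baby-step giant-step with m = ceil(sqrt(2388)) = 49.
Baby table (922^j mod 2389 for j=0..48):
  0:1  1:922  2:1989  3:1495  4:2326  5:1639  6:1310  7:1375
  8:1580  9:1859  10:1085  11:1768  12:798  13:2333  14:926  15:899
  16:2284  17:1139  18:1387  19:699  20:1837  21:2302  22:1012  23:1354
  24:1330  25:703  26:747  27:702  28:2214  29:1102  30:719  31:1165
  32:1469  33:2244  34:94  35:664  36:624  37:1968  38:1245  39:1170
  40:1301  41:244  42:402  43:349  44:1652  45:1351  46:953  47:1903
  48:1040
Giant step factor: 922^(-49) ≡ 1960 (mod 2389).
Scan 1956·1960^i mod 2389 for i = 0, 1, …:
  i=0: 1956   i=1: 1804   i=2: 120   i=3: 1078
  i=4: 1004   i=5: 1693   i=6: 2348   i=7: 866
  i=8: 1170
Match at i=8, j=39: n = 8·49 + 39 = 431.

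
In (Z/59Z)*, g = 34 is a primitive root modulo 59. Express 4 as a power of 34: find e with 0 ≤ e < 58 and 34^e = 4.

Baby-step giant-step with m = ceil(sqrt(58)) = 8.
Baby table (34^j mod 59 for j=0..7):
  0:1  1:34  2:35  3:10  4:45  5:55  6:41  7:37
Giant step factor: 34^(-8) ≡ 28 (mod 59).
Scan 4·28^i mod 59 for i = 0, 1, …:
  i=0: 4   i=1: 53   i=2: 9   i=3: 16
  i=4: 35
Match at i=4, j=2: e = 4·8 + 2 = 34.

34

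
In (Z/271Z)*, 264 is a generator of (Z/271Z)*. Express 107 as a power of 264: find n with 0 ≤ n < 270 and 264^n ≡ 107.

131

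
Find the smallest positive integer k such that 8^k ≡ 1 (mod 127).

The order of 8 must divide p − 1 = 126 = 2 · 3^2 · 7.
Divisors: 1, 2, 3, 6, 7, 9, 14, 18, 21, 42, 63, 126.
Check each in increasing order: 8^1 ≡ 8;  8^2 ≡ 64;  8^3 ≡ 4;  8^6 ≡ 16;  8^7 ≡ 1.
Smallest exponent giving 1 is 7.

7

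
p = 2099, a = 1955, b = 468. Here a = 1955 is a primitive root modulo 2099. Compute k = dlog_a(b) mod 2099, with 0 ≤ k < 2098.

1217

Baby-step giant-step with m = ceil(sqrt(2098)) = 46.
Baby table (1955^j mod 2099 for j=0..45):
  0:1  1:1955  2:1845  3:893  4:1546  5:1969  6:1928  7:1535
  8:1454  9:524  10:108  11:1240  12:1954  13:1989  14:1147  15:653
  16:423  17:2058  18:1706  19:2018  20:1169  21:1683  22:1132  23:714
  24:35  25:1257  26:1605  27:1869  28:1635  29:1747  30:312  31:1250
  32:514  33:1548  34:1681  35:1420  36:1222  37:348  38:264  39:1865
  40:112  41:664  42:938  43:1363  44:1034  45:133
Giant step factor: 1955^(-46) ≡ 764 (mod 2099).
Scan 468·764^i mod 2099 for i = 0, 1, …:
  i=0: 468   i=1: 722   i=2: 1670   i=3: 1787
  i=4: 918   i=5: 286   i=6: 208   i=7: 1487
  i=8: 509   i=9: 561     …   i=25: 1527
  i=26: 1683
Match at i=26, j=21: k = 26·46 + 21 = 1217.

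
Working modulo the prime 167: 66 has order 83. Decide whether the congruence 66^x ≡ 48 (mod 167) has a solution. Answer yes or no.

yes

48 ∈ ⟨66⟩ iff 48^83 ≡ 1 (mod 167), since |⟨66⟩| = 83.
48^83 mod 167 = 1.
Since 1 = 1, 48 lies in the subgroup.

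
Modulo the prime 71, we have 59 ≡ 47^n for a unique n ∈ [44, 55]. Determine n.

47

Compute 47^44 mod 71 = 40, then multiply by 47 repeatedly:
  47^44=40  47^45=34  47^46=36  47^47=59
Found 59 at exponent 47.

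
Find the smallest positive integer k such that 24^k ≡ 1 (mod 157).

156

The order of 24 must divide p − 1 = 156 = 2^2 · 3 · 13.
Divisors: 1, 2, 3, 4, 6, 12, 13, 26, 39, 52, 78, 156.
Check each in increasing order: 24^1 ≡ 24;  24^2 ≡ 105;  24^3 ≡ 8;  24^4 ≡ 35;  24^6 ≡ 64;  24^12 ≡ 14;  24^13 ≡ 22;  24^26 ≡ 13;  24^39 ≡ 129;  24^52 ≡ 12;  24^78 ≡ 156;  24^156 ≡ 1.
Smallest exponent giving 1 is 156.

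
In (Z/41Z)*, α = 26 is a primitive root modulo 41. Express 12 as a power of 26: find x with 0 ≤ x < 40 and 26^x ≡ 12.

Successive powers of 26 modulo 41:
  26^0=1  26^1=26  26^2=20  26^3=28  26^4=31  26^5=27
  26^6=5  26^7=7  26^8=18  26^9=17  26^10=32  26^11=12
So 26^11 ≡ 12 (mod 41), giving x = 11.

11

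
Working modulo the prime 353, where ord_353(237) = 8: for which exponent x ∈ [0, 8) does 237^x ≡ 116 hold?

5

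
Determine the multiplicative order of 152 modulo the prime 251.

125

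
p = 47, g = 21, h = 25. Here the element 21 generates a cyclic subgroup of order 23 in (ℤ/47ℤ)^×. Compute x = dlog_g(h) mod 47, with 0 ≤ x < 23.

8

Successive powers of 21 modulo 47:
  21^0=1  21^1=21  21^2=18  21^3=2  21^4=42  21^5=36
  21^6=4  21^7=37  21^8=25
So 21^8 ≡ 25 (mod 47), giving x = 8.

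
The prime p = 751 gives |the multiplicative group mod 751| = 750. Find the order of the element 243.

150

The order of 243 must divide p − 1 = 750 = 2 · 3 · 5^3.
Divisors: 1, 2, 3, 5, 6, 10, 15, 25, 30, 50, 75, 125, 150, 250, 375, 750.
Check each in increasing order: 243^1 ≡ 243;  243^2 ≡ 471;  243^3 ≡ 301;  243^5 ≡ 583;  243^6 ≡ 481;  243^10 ≡ 437;  243^15 ≡ 182;  243^25 ≡ 679;  243^30 ≡ 80;  243^50 ≡ 678;  243^75 ≡ 750;  243^125 ≡ 73;  243^150 ≡ 1.
Smallest exponent giving 1 is 150.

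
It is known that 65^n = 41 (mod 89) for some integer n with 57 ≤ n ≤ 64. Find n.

Compute 65^57 mod 89 = 41, then multiply by 65 repeatedly:
  65^57=41
Found 41 at exponent 57.

57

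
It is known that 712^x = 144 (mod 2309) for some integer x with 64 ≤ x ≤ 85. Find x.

66

Compute 712^64 mod 2309 = 615, then multiply by 712 repeatedly:
  712^64=615  712^65=1479  712^66=144
Found 144 at exponent 66.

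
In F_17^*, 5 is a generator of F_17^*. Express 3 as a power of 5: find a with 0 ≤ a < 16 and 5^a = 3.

Successive powers of 5 modulo 17:
  5^0=1  5^1=5  5^2=8  5^3=6  5^4=13  5^5=14
  5^6=2  5^7=10  5^8=16  5^9=12  5^10=9  5^11=11
  5^12=4  5^13=3
So 5^13 ≡ 3 (mod 17), giving a = 13.

13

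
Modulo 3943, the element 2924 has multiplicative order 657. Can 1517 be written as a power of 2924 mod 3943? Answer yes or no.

no

1517 ∈ ⟨2924⟩ iff 1517^657 ≡ 1 (mod 3943), since |⟨2924⟩| = 657.
1517^657 mod 3943 = 1136.
Since 1136 ≠ 1, 1517 does not lie in the subgroup.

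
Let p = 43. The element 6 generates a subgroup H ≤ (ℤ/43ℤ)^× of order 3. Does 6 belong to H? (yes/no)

⟨6⟩ has order 3; its elements mod 43 are {1, 6, 36}.
6 is in this set.

yes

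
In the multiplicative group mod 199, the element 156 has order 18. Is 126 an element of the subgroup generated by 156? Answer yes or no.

126 ∈ ⟨156⟩ iff 126^18 ≡ 1 (mod 199), since |⟨156⟩| = 18.
126^18 mod 199 = 63.
Since 63 ≠ 1, 126 does not lie in the subgroup.

no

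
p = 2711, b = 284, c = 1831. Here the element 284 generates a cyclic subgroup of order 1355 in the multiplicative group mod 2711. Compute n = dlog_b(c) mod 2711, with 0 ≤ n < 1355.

Baby-step giant-step with m = ceil(sqrt(1355)) = 37.
Baby table (284^j mod 2711 for j=0..36):
  0:1  1:284  2:2037  3:1065  4:1539  5:605  6:1027  7:1591
  8:1818  9:1222  10:40  11:516  12:150  13:1935  14:1918  15:2512
  16:415  17:1287  18:2234  19:82  20:1600  21:1663  22:578  23:1492
  24:812  25:173  26:334  27:2682  28:2608  29:569  30:1647  31:1456
  32:1432  33:38  34:2659  35:1498  36:2516
Giant step factor: 284^(-37) ≡ 2503 (mod 2711).
Scan 1831·2503^i mod 2711 for i = 0, 1, …:
  i=0: 1831   i=1: 1403   i=2: 964   i=3: 102
  i=4: 472   i=5: 2131   i=6: 1356   i=7: 2607
  i=8: 2655   i=9: 804     …   i=24: 2398
  i=25: 40
Match at i=25, j=10: n = 25·37 + 10 = 935.

935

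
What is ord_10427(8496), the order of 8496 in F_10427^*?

The order of 8496 must divide p − 1 = 10426 = 2 · 13 · 401.
Divisors: 1, 2, 13, 26, 401, 802, 5213, 10426.
Check each in increasing order: 8496^1 ≡ 8496;  8496^2 ≡ 6322;  8496^13 ≡ 830;  8496^26 ≡ 718;  8496^401 ≡ 1.
Smallest exponent giving 1 is 401.

401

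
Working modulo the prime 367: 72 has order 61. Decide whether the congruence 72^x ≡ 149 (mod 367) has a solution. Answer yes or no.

no

149 ∈ ⟨72⟩ iff 149^61 ≡ 1 (mod 367), since |⟨72⟩| = 61.
149^61 mod 367 = 83.
Since 83 ≠ 1, 149 does not lie in the subgroup.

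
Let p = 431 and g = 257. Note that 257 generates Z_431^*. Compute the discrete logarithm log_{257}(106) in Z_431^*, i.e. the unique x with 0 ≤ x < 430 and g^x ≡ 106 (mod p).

2

Successive powers of 257 modulo 431:
  257^0=1  257^1=257  257^2=106
So 257^2 ≡ 106 (mod 431), giving x = 2.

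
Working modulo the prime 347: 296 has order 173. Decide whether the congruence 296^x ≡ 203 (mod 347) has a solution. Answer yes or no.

no

203 ∈ ⟨296⟩ iff 203^173 ≡ 1 (mod 347), since |⟨296⟩| = 173.
203^173 mod 347 = 346.
Since 346 ≠ 1, 203 does not lie in the subgroup.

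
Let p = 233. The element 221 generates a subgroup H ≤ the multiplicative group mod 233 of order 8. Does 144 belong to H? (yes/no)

yes

⟨221⟩ has order 8; its elements mod 233 are {1, 12, 89, 97, 136, 144, 221, 232}.
144 is in this set.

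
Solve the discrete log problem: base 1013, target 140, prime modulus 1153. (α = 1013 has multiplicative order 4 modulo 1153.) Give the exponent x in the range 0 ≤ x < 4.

3

Successive powers of 1013 modulo 1153:
  1013^0=1  1013^1=1013  1013^2=1152  1013^3=140
So 1013^3 ≡ 140 (mod 1153), giving x = 3.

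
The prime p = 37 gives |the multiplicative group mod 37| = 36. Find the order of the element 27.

The order of 27 must divide p − 1 = 36 = 2^2 · 3^2.
Divisors: 1, 2, 3, 4, 6, 9, 12, 18, 36.
Check each in increasing order: 27^1 ≡ 27;  27^2 ≡ 26;  27^3 ≡ 36;  27^4 ≡ 10;  27^6 ≡ 1.
Smallest exponent giving 1 is 6.

6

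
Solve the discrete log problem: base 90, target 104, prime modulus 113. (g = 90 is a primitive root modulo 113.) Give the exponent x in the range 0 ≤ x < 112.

Successive powers of 90 modulo 113:
  90^0=1  90^1=90  90^2=77  90^3=37  90^4=53  90^5=24
  90^6=13  90^7=40  90^8=97  90^9=29  90^10=11  90^11=86
  90^12=56  90^13=68  90^14=18  90^15=38  90^16=30  90^17=101
  90^18=50  90^19=93  90^20=8  90^21=42  90^22=51  90^23=70
  90^24=85  90^25=79  90^26=104
So 90^26 ≡ 104 (mod 113), giving x = 26.

26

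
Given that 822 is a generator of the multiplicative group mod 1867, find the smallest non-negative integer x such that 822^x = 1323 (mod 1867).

415

Baby-step giant-step with m = ceil(sqrt(1866)) = 44.
Baby table (822^j mod 1867 for j=0..43):
  0:1  1:822  2:1697  3:285  4:895  5:92  6:944  7:1163
  8:82  9:192  10:996  11:966  12:577  13:76  14:861  15:149
  16:1123  17:808  18:1391  19:798  20:639  21:631  22:1523  23:1016
  24:603  25:911  26:175  27:91  28:122  29:1333  30:1664  31:1164
  32:904  33:22  34:1281  35:1861  36:669  37:1020  38:157  39:231
  40:1315  41:1804  42:490  43:1375
Giant step factor: 822^(-44) ≡ 1820 (mod 1867).
Scan 1323·1820^i mod 1867 for i = 0, 1, …:
  i=0: 1323   i=1: 1297   i=2: 652   i=3: 1095
  i=4: 811   i=5: 1090   i=6: 1046   i=7: 1247
  i=8: 1135   i=9: 798
Match at i=9, j=19: x = 9·44 + 19 = 415.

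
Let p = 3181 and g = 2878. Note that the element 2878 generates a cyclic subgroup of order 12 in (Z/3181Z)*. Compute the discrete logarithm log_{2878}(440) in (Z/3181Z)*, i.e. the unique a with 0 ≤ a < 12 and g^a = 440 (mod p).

8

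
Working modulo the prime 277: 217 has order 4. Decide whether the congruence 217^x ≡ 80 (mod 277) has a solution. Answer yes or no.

no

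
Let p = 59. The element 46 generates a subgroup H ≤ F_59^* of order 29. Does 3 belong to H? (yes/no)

yes

3 ∈ ⟨46⟩ iff 3^29 ≡ 1 (mod 59), since |⟨46⟩| = 29.
3^29 mod 59 = 1.
Since 1 = 1, 3 lies in the subgroup.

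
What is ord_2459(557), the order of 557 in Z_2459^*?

1229

The order of 557 must divide p − 1 = 2458 = 2 · 1229.
Divisors: 1, 2, 1229, 2458.
Check each in increasing order: 557^1 ≡ 557;  557^2 ≡ 415;  557^1229 ≡ 1.
Smallest exponent giving 1 is 1229.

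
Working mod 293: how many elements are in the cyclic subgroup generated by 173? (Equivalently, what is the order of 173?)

292

The order of 173 must divide p − 1 = 292 = 2^2 · 73.
Divisors: 1, 2, 4, 73, 146, 292.
Check each in increasing order: 173^1 ≡ 173;  173^2 ≡ 43;  173^4 ≡ 91;  173^73 ≡ 155;  173^146 ≡ 292;  173^292 ≡ 1.
Smallest exponent giving 1 is 292.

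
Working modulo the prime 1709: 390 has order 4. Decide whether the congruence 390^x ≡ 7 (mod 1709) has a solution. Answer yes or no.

no

⟨390⟩ has order 4; its elements mod 1709 are {1, 390, 1319, 1708}.
7 is not in this set.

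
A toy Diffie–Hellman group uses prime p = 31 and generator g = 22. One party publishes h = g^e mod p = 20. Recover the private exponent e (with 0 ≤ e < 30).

4

Successive powers of 22 modulo 31:
  22^0=1  22^1=22  22^2=19  22^3=15  22^4=20
So 22^4 ≡ 20 (mod 31), giving e = 4.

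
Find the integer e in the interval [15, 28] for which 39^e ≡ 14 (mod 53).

Compute 39^15 mod 53 = 50, then multiply by 39 repeatedly:
  39^15=50  39^16=42  39^17=48  39^18=17  39^19=27
  39^20=46  39^21=45  39^22=6  39^23=22  39^24=10
  39^25=19  39^26=52  39^27=14
Found 14 at exponent 27.

27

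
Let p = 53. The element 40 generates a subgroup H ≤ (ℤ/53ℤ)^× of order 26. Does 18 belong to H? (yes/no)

18 ∈ ⟨40⟩ iff 18^26 ≡ 1 (mod 53), since |⟨40⟩| = 26.
18^26 mod 53 = 52.
Since 52 ≠ 1, 18 does not lie in the subgroup.

no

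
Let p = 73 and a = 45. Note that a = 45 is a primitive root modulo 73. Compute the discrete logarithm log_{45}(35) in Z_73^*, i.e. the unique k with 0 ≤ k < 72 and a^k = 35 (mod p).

Baby-step giant-step with m = ceil(sqrt(72)) = 9.
Baby table (45^j mod 73 for j=0..8):
  0:1  1:45  2:54  3:21  4:69  5:39  6:3  7:62
  8:16
Giant step factor: 45^(-9) ≡ 51 (mod 73).
Scan 35·51^i mod 73 for i = 0, 1, …:
  i=0: 35   i=1: 33   i=2: 4   i=3: 58
  i=4: 38   i=5: 40   i=6: 69
Match at i=6, j=4: k = 6·9 + 4 = 58.

58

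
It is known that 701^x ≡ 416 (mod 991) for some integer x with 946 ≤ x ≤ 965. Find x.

Compute 701^946 mod 991 = 211, then multiply by 701 repeatedly:
  701^946=211  701^947=252  701^948=254  701^949=665  701^950=395
  701^951=406  701^952=189  701^953=686  701^954=251  701^955=544
  701^956=800  701^957=885  701^958=19  701^959=436  701^960=408
  701^961=600  701^962=416
Found 416 at exponent 962.

962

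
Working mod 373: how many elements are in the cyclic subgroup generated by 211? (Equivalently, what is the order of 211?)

372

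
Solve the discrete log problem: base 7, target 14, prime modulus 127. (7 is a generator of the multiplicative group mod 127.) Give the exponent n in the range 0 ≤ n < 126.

Baby-step giant-step with m = ceil(sqrt(126)) = 12.
Baby table (7^j mod 127 for j=0..11):
  0:1  1:7  2:49  3:89  4:115  5:43  6:47  7:75
  8:17  9:119  10:71  11:116
Giant step factor: 7^(-12) ≡ 94 (mod 127).
Scan 14·94^i mod 127 for i = 0, 1, …:
  i=0: 14   i=1: 46   i=2: 6   i=3: 56
  i=4: 57   i=5: 24   i=6: 97   i=7: 101
  i=8: 96   i=9: 7
Match at i=9, j=1: n = 9·12 + 1 = 109.

109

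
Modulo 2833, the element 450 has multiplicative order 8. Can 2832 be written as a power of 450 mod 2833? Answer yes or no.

yes

2832 ∈ ⟨450⟩ iff 2832^8 ≡ 1 (mod 2833), since |⟨450⟩| = 8.
2832^8 mod 2833 = 1.
Since 1 = 1, 2832 lies in the subgroup.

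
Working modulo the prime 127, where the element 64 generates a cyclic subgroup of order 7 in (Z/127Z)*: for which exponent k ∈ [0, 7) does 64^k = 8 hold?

Successive powers of 64 modulo 127:
  64^0=1  64^1=64  64^2=32  64^3=16  64^4=8
So 64^4 ≡ 8 (mod 127), giving k = 4.

4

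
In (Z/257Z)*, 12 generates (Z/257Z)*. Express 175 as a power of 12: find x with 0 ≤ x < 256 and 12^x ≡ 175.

163

Baby-step giant-step with m = ceil(sqrt(256)) = 16.
Baby table (12^j mod 257 for j=0..15):
  0:1  1:12  2:144  3:186  4:176  5:56  6:158  7:97
  8:136  9:90  10:52  11:110  12:35  13:163  14:157  15:85
Giant step factor: 12^(-16) ≡ 32 (mod 257).
Scan 175·32^i mod 257 for i = 0, 1, …:
  i=0: 175   i=1: 203   i=2: 71   i=3: 216
  i=4: 230   i=5: 164   i=6: 108   i=7: 115
  i=8: 82   i=9: 54   i=10: 186
Match at i=10, j=3: x = 10·16 + 3 = 163.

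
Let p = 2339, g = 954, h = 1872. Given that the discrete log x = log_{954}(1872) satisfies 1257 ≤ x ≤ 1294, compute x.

Compute 954^1257 mod 2339 = 2283, then multiply by 954 repeatedly:
  954^1257=2283  954^1258=373  954^1259=314  954^1260=164  954^1261=2082
  954^1262=417  954^1263=188  954^1264=1588  954^1265=1619  954^1266=786
  954^1267=1364  954^1268=772  954^1269=2042  954^1270=2020  954^1271=2083
  954^1272=1371  954^1273=433  954^1274=1418  954^1275=830  954^1276=1238
  954^1277=2196  954^1278=1579  954^1279=50  954^1280=920  954^1281=555
  954^1282=856  954^1283=313  954^1284=1549  954^1285=1837  954^1286=587
  954^1287=977  954^1288=1136  954^1289=787  954^1290=2318  954^1291=1017
  954^1292=1872
Found 1872 at exponent 1292.

1292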